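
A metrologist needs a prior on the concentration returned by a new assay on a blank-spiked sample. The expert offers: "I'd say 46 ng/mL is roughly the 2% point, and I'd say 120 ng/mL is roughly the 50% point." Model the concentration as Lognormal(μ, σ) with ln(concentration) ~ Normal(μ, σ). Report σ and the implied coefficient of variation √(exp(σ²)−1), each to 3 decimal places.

σ ≈ 0.467, CV ≈ 0.494

If T ~ Lognormal(μ,σ) then ln T ~ Normal(μ,σ), so the p-quantile of ln T is μ + z_p·σ.
ln(46) = 3.829 and ln(120) = 4.787; z_{0.02} = -2.054, z_{0.5} = 0.
σ = (4.787 − 3.829)/(0 − (-2.054)) = 0.467.
μ = 3.829 − (-2.054)·0.467 = 4.787.
CV = √(exp(σ²)−1) = √(exp(0.2180)−1) = 0.494.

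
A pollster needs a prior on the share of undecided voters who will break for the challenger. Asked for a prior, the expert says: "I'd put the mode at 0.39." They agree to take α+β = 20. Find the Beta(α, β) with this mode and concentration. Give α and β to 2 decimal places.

For α,β > 1 the Beta mode is (α−1)/(α+β−2). With α+β = 20, the mode is (α−1)/18.
Set (α−1)/18 = 0.39 → α = 1 + 0.39·18 = 8.02.
β = 20 − α = 11.98.

α = 8.02, β = 11.98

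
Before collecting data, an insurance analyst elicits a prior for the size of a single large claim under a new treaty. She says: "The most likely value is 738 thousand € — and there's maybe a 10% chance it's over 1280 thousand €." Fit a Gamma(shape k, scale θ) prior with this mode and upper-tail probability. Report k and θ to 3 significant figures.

Gamma(k,θ) with k>1 has mode (k−1)θ, so θ = 738/(k−1).
Need P(X < 1280) = 0.9 with θ tied to k this way. Start at k = 2, θ = 738: P(X<1280) ≈ 0.517.
Too low — raise k to concentrate. Iterating converges to k ≈ 7.26.
Then θ = 738/(7.26−1) ≈ 118.

k ≈ 7.26, θ ≈ 118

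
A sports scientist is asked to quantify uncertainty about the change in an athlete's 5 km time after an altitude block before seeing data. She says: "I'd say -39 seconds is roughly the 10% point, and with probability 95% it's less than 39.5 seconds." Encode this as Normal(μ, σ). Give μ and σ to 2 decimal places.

For Normal(μ,σ), the p-quantile is μ + z_p·σ. Here z_{0.1} = -1.282, z_{0.95} = 1.645.
So -39 = μ − 1.282σ and 39.5 = μ + 1.645σ.
Subtracting: σ = (39.5 − -39)/(1.645 − (-1.282)) = 26.82.
Then μ = -39 − (-1.282)·26.82 = -4.62.

μ = -4.62, σ = 26.82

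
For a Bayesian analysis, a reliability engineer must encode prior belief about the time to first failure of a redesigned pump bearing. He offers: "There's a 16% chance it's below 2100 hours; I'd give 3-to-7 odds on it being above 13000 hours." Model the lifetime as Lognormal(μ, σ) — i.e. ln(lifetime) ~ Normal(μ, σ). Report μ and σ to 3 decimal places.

If T ~ Lognormal(μ,σ) then ln T ~ Normal(μ,σ), so the p-quantile of ln T is μ + z_p·σ.
ln(2100) = 7.65 and ln(13000) = 9.473; z_{0.16} = -0.9945, z_{0.7} = 0.5244.
σ = (9.473 − 7.65)/(0.5244 − (-0.9945)) = 1.200.
μ = 7.65 − (-0.9945)·1.200 = 8.843.

μ ≈ 8.843, σ ≈ 1.200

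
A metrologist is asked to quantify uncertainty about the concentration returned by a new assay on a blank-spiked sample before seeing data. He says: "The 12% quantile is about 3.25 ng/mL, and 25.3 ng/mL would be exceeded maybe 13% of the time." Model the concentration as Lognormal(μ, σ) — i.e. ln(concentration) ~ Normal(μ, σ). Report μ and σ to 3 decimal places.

If T ~ Lognormal(μ,σ) then ln T ~ Normal(μ,σ), so the p-quantile of ln T is μ + z_p·σ.
ln(3.25) = 1.179 and ln(25.3) = 3.231; z_{0.12} = -1.175, z_{0.87} = 1.126.
σ = (3.231 − 1.179)/(1.126 − (-1.175)) = 0.892.
μ = 1.179 − (-1.175)·0.892 = 2.226.

μ ≈ 2.226, σ ≈ 0.892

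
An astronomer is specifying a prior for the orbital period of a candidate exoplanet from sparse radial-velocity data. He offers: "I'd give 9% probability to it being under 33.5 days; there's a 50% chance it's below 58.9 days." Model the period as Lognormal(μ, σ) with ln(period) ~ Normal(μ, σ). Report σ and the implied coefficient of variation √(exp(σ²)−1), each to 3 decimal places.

If T ~ Lognormal(μ,σ) then ln T ~ Normal(μ,σ), so the p-quantile of ln T is μ + z_p·σ.
ln(33.5) = 3.512 and ln(58.9) = 4.076; z_{0.09} = -1.341, z_{0.5} = 0.
σ = (4.076 − 3.512)/(0 − (-1.341)) = 0.421.
μ = 3.512 − (-1.341)·0.421 = 4.076.
CV = √(exp(σ²)−1) = √(exp(0.1771)−1) = 0.440.

σ ≈ 0.421, CV ≈ 0.440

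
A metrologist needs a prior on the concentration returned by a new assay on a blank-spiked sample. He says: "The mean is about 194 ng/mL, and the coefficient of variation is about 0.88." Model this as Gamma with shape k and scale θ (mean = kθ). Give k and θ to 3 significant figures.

For Gamma(k, scale θ): mean = kθ, variance = kθ², so CV = 1/√k.
CV = 0.88, hence k = 1/CV² = 1.29.
Then θ = mean/k = 194/1.29 = 150.

k ≈ 1.29, θ ≈ 150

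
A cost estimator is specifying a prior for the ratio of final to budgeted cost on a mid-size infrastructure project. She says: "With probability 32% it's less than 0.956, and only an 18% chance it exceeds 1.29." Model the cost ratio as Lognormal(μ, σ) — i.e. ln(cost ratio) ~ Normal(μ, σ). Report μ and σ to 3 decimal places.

If T ~ Lognormal(μ,σ) then ln T ~ Normal(μ,σ), so the p-quantile of ln T is μ + z_p·σ.
ln(0.956) = -0.045 and ln(1.29) = 0.2546; z_{0.32} = -0.4677, z_{0.82} = 0.9154.
σ = (0.2546 − -0.045)/(0.9154 − (-0.4677)) = 0.217.
μ = -0.045 − (-0.4677)·0.217 = 0.056.

μ ≈ 0.056, σ ≈ 0.217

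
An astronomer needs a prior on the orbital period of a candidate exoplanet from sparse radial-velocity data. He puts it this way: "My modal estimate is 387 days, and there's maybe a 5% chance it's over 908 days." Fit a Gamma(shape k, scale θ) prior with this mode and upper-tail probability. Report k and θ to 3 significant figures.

k ≈ 4.76, θ ≈ 103

Gamma(k,θ) with k>1 has mode (k−1)θ, so θ = 387/(k−1).
Need P(X < 908) = 0.95 with θ tied to k this way. Start at k = 2, θ = 387: P(X<908) ≈ 0.680.
Too low — raise k to concentrate. Iterating converges to k ≈ 4.76.
Then θ = 387/(4.76−1) ≈ 103.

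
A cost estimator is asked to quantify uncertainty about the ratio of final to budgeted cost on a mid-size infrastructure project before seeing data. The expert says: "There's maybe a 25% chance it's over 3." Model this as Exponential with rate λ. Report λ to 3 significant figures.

P(T > 3.0) = e^(−λ·3.0) = 0.25, so λ = −ln(0.25)/3.0 = 0.462.

λ ≈ 0.462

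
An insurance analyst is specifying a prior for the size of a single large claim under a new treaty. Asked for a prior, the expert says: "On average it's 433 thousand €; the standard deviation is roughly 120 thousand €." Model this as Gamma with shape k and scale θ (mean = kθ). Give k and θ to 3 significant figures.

For Gamma(k, scale θ): mean = kθ, variance = kθ², so CV = 1/√k.
CV = SD/mean = 120/433 = 0.2771, hence k = 1/CV² = 13.
Then θ = mean/k = 433/13 = 33.3.

k ≈ 13, θ ≈ 33.3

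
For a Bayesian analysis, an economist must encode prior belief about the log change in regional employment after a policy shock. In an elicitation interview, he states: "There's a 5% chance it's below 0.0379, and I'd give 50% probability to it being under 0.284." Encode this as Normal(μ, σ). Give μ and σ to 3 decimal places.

μ = 0.284, σ = 0.150

The p-quantile of Normal(μ,σ) is μ + z_p·σ, with z_{0.05} = -1.645 and z_{0.5} = 0.
Eliminate σ: μ = (z₂·x₁ − z₁·x₂)/(z₂ − z₁) = (0·0.0379 − (-1.645)·0.284)/1.645 = 0.284.
Then σ = (x₂ − x₁)/(z₂ − z₁) = (0.284 − 0.0379)/1.645 = 0.150.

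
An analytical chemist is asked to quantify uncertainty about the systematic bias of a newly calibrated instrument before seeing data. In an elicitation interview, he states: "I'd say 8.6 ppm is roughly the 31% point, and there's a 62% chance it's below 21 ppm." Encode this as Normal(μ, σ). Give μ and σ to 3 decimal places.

The p-quantile of Normal(μ,σ) is μ + z_p·σ, with z_{0.31} = -0.4959 and z_{0.62} = 0.3055.
Eliminate σ: μ = (z₂·x₁ − z₁·x₂)/(z₂ − z₁) = (0.3055·8.6 − (-0.4959)·21)/0.8013 = 16.273.
Then σ = (x₂ − x₁)/(z₂ − z₁) = (21 − 8.6)/0.8013 = 15.474.

μ = 16.273, σ = 15.474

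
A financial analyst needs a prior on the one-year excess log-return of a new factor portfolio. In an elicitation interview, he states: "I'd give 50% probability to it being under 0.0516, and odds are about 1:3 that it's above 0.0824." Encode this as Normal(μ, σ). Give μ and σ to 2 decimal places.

μ = 0.05, σ = 0.05

For Normal(μ,σ), the p-quantile is μ + z_p·σ. Here z_{0.5} = 0, z_{0.75} = 0.6745.
So 0.0516 = μ + 0σ and 0.0824 = μ + 0.6745σ.
Subtracting: σ = (0.0824 − 0.0516)/(0.6745 − (0)) = 0.05.
Then μ = 0.0516 − (0)·0.05 = 0.05.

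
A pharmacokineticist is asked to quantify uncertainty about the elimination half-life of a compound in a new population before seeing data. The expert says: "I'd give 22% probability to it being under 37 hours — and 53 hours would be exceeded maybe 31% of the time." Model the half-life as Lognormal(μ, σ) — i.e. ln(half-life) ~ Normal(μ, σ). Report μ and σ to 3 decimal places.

μ ≈ 3.830, σ ≈ 0.283

If T ~ Lognormal(μ,σ) then ln T ~ Normal(μ,σ), so the p-quantile of ln T is μ + z_p·σ.
ln(37) = 3.611 and ln(53) = 3.97; z_{0.22} = -0.7722, z_{0.69} = 0.4959.
σ = (3.97 − 3.611)/(0.4959 − (-0.7722)) = 0.283.
μ = 3.611 − (-0.7722)·0.283 = 3.830.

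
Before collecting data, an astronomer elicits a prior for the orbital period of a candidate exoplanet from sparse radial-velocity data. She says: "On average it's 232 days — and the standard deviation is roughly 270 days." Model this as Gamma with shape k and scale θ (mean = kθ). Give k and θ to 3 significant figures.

For Gamma(k, scale θ): mean = kθ, variance = kθ², so CV = 1/√k.
CV = SD/mean = 270/232 = 1.164, hence k = 1/CV² = 0.738.
Then θ = mean/k = 232/0.738 = 314.

k ≈ 0.738, θ ≈ 314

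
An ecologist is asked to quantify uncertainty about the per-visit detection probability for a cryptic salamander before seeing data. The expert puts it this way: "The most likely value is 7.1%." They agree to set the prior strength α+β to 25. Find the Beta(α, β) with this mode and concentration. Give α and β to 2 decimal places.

For α,β > 1 the Beta mode is (α−1)/(α+β−2). With α+β = 25, the mode is (α−1)/23.
Set (α−1)/23 = 0.071 → α = 1 + 0.071·23 = 2.63.
β = 25 − α = 22.37.

α = 2.63, β = 22.37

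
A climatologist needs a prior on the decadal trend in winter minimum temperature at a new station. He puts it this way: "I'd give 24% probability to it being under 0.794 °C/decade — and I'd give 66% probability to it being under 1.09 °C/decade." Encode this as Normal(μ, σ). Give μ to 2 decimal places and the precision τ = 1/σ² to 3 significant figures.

μ = 0.98, τ = 14.3

For Normal(μ,σ), the p-quantile is μ + z_p·σ. Here z_{0.24} = -0.7063, z_{0.66} = 0.4125.
So 0.794 = μ − 0.7063σ and 1.09 = μ + 0.4125σ.
Subtracting: σ = (1.09 − 0.794)/(0.4125 − (-0.7063)) = 0.26.
Then μ = 0.794 − (-0.7063)·0.26 = 0.98.
Precision τ = 1/σ² = 1/0.2646² = 14.3.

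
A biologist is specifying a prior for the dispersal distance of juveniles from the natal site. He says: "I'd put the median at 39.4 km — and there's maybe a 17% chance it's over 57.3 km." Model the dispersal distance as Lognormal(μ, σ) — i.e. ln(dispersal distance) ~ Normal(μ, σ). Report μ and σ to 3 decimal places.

If T ~ Lognormal(μ,σ) then ln T ~ Normal(μ,σ), so the p-quantile of ln T is μ + z_p·σ.
ln(39.4) = 3.674 and ln(57.3) = 4.048; z_{0.5} = 0, z_{0.83} = 0.9542.
σ = (4.048 − 3.674)/(0.9542 − (0)) = 0.393.
μ = 3.674 − (0)·0.393 = 3.674.

μ ≈ 3.674, σ ≈ 0.393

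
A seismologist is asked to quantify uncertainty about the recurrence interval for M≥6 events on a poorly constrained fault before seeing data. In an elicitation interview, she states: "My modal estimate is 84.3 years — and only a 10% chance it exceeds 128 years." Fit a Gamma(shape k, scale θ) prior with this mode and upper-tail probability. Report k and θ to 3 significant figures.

Gamma(k,θ) with k>1 has mode (k−1)θ, so θ = 84.3/(k−1).
Need P(X < 128) = 0.9 with θ tied to k this way. Start at k = 2, θ = 84.3: P(X<128) ≈ 0.448.
Too low — raise k to concentrate. Iterating converges to k ≈ 11.7.
Then θ = 84.3/(11.7−1) ≈ 7.89.

k ≈ 11.7, θ ≈ 7.89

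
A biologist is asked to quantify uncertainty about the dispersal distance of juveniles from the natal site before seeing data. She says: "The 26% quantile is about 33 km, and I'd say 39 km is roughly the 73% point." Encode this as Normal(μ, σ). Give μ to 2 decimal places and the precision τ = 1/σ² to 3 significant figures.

For Normal(μ,σ), the p-quantile is μ + z_p·σ. Here z_{0.26} = -0.6433, z_{0.73} = 0.6128.
So 33 = μ − 0.6433σ and 39 = μ + 0.6128σ.
Subtracting: σ = (39 − 33)/(0.6128 − (-0.6433)) = 4.78.
Then μ = 33 − (-0.6433)·4.78 = 36.07.
Precision τ = 1/σ² = 1/4.776² = 0.0438.

μ = 36.07, τ = 0.0438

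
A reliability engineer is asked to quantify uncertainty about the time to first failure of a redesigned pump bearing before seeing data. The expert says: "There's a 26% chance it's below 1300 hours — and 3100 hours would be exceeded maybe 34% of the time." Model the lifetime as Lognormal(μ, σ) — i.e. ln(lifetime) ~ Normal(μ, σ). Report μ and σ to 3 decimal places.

If T ~ Lognormal(μ,σ) then ln T ~ Normal(μ,σ), so the p-quantile of ln T is μ + z_p·σ.
ln(1300) = 7.17 and ln(3100) = 8.039; z_{0.26} = -0.6433, z_{0.66} = 0.4125.
σ = (8.039 − 7.17)/(0.4125 − (-0.6433)) = 0.823.
μ = 7.17 − (-0.6433)·0.823 = 7.700.

μ ≈ 7.700, σ ≈ 0.823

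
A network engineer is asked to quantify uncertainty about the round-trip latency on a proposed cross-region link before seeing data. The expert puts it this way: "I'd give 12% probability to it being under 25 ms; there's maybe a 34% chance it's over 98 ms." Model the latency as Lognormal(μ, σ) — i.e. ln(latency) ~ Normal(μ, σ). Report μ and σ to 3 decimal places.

If T ~ Lognormal(μ,σ) then ln T ~ Normal(μ,σ), so the p-quantile of ln T is μ + z_p·σ.
ln(25) = 3.219 and ln(98) = 4.585; z_{0.12} = -1.175, z_{0.66} = 0.4125.
σ = (4.585 − 3.219)/(0.4125 − (-1.175)) = 0.861.
μ = 3.219 − (-1.175)·0.861 = 4.230.

μ ≈ 4.230, σ ≈ 0.861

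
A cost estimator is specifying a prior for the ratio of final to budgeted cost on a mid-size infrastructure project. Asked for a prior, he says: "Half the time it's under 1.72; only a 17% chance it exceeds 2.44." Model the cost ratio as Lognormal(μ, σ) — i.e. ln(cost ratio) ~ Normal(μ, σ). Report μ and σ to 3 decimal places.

μ ≈ 0.542, σ ≈ 0.366

If T ~ Lognormal(μ,σ) then ln T ~ Normal(μ,σ), so the p-quantile of ln T is μ + z_p·σ.
ln(1.72) = 0.5423 and ln(2.44) = 0.892; z_{0.5} = 0, z_{0.83} = 0.9542.
σ = (0.892 − 0.5423)/(0.9542 − (0)) = 0.366.
μ = 0.5423 − (0)·0.366 = 0.542.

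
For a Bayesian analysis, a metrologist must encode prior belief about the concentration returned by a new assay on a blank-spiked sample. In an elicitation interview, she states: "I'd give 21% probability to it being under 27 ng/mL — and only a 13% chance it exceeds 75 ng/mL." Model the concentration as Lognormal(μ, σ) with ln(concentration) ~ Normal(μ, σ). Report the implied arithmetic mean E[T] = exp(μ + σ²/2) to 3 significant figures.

E[T] ≈ 47.6 ng/mL

If T ~ Lognormal(μ,σ) then ln T ~ Normal(μ,σ), so the p-quantile of ln T is μ + z_p·σ.
ln(27) = 3.296 and ln(75) = 4.317; z_{0.21} = -0.8064, z_{0.87} = 1.126.
σ = (4.317 − 3.296)/(1.126 − (-0.8064)) = 0.529.
μ = 3.296 − (-0.8064)·0.529 = 3.722.
E[T] = exp(μ + σ²/2) = exp(3.722 + 0.1397) = 47.6 ng/mL.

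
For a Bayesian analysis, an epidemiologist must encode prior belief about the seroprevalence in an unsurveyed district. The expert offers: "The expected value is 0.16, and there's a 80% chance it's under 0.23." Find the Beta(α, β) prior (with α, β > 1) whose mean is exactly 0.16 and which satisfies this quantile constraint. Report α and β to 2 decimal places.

α ≈ 2.62, β ≈ 13.76

With mean 0.16 fixed, write α = 0.16s, β = 0.84s where s = α+β.
Need P(θ < 0.23) = 0.8 under Beta(0.16s, 0.84s). Normal approximation: (q−m)/√(m(1−m)/s) ≈ z_{0.8} = 0.842, so s ≈ 0.16·0.84·(0.842)²/(0.23−0.16)² = 19.4.
At s = 19.4: P(θ<0.23) ≈ 0.814. Adjusting to match 0.8 gives s ≈ 16.39.
So α = 0.16·16.39 ≈ 2.62, β = 0.84·16.39 ≈ 13.76.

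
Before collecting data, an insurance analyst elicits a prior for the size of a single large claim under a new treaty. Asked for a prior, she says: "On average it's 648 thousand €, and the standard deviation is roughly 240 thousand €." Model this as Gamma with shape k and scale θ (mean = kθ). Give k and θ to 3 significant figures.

For Gamma(k, scale θ): mean = kθ, variance = kθ², so CV = 1/√k.
CV = SD/mean = 240/648 = 0.3704, hence k = 1/CV² = 7.29.
Then θ = mean/k = 648/7.29 = 88.9.

k ≈ 7.29, θ ≈ 88.9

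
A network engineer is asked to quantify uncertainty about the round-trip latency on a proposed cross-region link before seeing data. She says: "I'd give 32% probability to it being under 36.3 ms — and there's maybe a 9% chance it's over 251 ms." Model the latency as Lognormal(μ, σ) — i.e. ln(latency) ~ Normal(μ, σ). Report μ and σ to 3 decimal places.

μ ≈ 4.092, σ ≈ 1.069

If T ~ Lognormal(μ,σ) then ln T ~ Normal(μ,σ), so the p-quantile of ln T is μ + z_p·σ.
ln(36.3) = 3.592 and ln(251) = 5.525; z_{0.32} = -0.4677, z_{0.91} = 1.341.
σ = (5.525 − 3.592)/(1.341 − (-0.4677)) = 1.069.
μ = 3.592 − (-0.4677)·1.069 = 4.092.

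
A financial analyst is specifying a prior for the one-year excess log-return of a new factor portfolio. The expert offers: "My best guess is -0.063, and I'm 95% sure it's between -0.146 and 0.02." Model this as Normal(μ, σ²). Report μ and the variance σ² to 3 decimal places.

μ = -0.063, σ² = 0.002

A symmetric 95% interval runs μ ± z·σ with z = 1.96.
Half-width = 0.083, so σ = 0.083/1.96 = 0.0423 and σ² = 0.002.
μ is the stated best guess, -0.063.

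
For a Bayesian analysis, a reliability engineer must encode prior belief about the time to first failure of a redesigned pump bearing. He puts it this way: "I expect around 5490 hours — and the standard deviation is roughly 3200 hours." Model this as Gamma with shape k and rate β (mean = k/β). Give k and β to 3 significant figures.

For Gamma(k, rate β): mean = k/β, variance = k/β², so CV = 1/√k.
CV = SD/mean = 3200/5490 = 0.5829, hence k = 1/CV² = 2.94.
Then β = k/mean = 2.94/5490 = 0.000536.

k ≈ 2.94, β ≈ 0.000536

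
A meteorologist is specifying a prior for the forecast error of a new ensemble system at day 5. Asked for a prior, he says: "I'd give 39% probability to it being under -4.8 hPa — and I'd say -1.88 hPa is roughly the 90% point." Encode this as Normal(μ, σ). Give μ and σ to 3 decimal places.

The p-quantile of Normal(μ,σ) is μ + z_p·σ, with z_{0.39} = -0.2793 and z_{0.9} = 1.282.
Eliminate σ: μ = (z₂·x₁ − z₁·x₂)/(z₂ − z₁) = (1.282·-4.8 − (-0.2793)·-1.88)/1.561 = -4.277.
Then σ = (x₂ − x₁)/(z₂ − z₁) = (-1.88 − -4.8)/1.561 = 1.871.

μ = -4.277, σ = 1.871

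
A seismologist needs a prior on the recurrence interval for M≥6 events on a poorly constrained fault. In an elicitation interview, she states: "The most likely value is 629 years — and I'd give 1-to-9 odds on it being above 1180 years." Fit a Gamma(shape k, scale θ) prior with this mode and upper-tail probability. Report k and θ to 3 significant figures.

k ≈ 5.83, θ ≈ 130

Gamma(k,θ) with k>1 has mode (k−1)θ, so θ = 629/(k−1).
Need P(X < 1180) = 0.9 with θ tied to k this way. Start at k = 2, θ = 629: P(X<1180) ≈ 0.559.
Too low — raise k to concentrate. Iterating converges to k ≈ 5.83.
Then θ = 629/(5.83−1) ≈ 130.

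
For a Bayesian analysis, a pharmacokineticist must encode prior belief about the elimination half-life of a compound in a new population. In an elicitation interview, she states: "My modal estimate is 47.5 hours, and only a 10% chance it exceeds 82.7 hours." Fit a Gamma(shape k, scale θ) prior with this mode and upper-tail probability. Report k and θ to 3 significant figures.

k ≈ 7.17, θ ≈ 7.69

Gamma(k,θ) with k>1 has mode (k−1)θ, so θ = 47.5/(k−1).
Need P(X < 82.7) = 0.9 with θ tied to k this way. Start at k = 2, θ = 47.5: P(X<82.7) ≈ 0.519.
Too low — raise k to concentrate. Iterating converges to k ≈ 7.17.
Then θ = 47.5/(7.17−1) ≈ 7.69.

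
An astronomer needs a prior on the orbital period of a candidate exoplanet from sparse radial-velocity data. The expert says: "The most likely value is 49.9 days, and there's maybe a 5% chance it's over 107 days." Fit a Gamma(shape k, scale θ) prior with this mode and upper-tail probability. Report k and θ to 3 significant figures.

k ≈ 5.74, θ ≈ 10.5

Gamma(k,θ) with k>1 has mode (k−1)θ, so θ = 49.9/(k−1).
Need P(X < 107) = 0.95 with θ tied to k this way. Start at k = 2, θ = 49.9: P(X<107) ≈ 0.632.
Too low — raise k to concentrate. Iterating converges to k ≈ 5.74.
Then θ = 49.9/(5.74−1) ≈ 10.5.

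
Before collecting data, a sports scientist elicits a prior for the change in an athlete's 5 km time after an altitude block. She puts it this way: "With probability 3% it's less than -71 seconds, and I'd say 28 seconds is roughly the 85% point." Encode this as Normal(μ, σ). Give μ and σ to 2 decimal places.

μ = -7.17, σ = 33.94

The p-quantile of Normal(μ,σ) is μ + z_p·σ, with z_{0.03} = -1.881 and z_{0.85} = 1.036.
Eliminate σ: μ = (z₂·x₁ − z₁·x₂)/(z₂ − z₁) = (1.036·-71 − (-1.881)·28)/2.917 = -7.17.
Then σ = (x₂ − x₁)/(z₂ − z₁) = (28 − -71)/2.917 = 33.94.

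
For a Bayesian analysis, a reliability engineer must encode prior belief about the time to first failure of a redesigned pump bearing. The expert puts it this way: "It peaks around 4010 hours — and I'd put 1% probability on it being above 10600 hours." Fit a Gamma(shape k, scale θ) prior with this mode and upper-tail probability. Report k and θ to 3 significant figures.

Gamma(k,θ) with k>1 has mode (k−1)θ, so θ = 4010/(k−1).
Need P(X < 10600) = 0.99 with θ tied to k this way. Start at k = 2, θ = 4010: P(X<10600) ≈ 0.741.
Too low — raise k to concentrate. Iterating converges to k ≈ 5.91.
Then θ = 4010/(5.91−1) ≈ 817.

k ≈ 5.91, θ ≈ 817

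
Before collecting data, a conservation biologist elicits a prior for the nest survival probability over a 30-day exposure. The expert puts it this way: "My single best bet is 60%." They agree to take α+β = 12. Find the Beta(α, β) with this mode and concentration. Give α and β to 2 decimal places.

α = 7.00, β = 5.00

For α,β > 1 the Beta mode is (α−1)/(α+β−2). With α+β = 12, the mode is (α−1)/10.
Set (α−1)/10 = 0.6 → α = 1 + 0.6·10 = 7.00.
β = 12 − α = 5.00.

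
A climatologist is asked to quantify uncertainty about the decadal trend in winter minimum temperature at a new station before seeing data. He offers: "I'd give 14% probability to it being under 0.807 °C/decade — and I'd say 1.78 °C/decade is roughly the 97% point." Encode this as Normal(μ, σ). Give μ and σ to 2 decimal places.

μ = 1.16, σ = 0.33

The p-quantile of Normal(μ,σ) is μ + z_p·σ, with z_{0.14} = -1.08 and z_{0.97} = 1.881.
Eliminate σ: μ = (z₂·x₁ − z₁·x₂)/(z₂ − z₁) = (1.881·0.807 − (-1.08)·1.78)/2.961 = 1.16.
Then σ = (x₂ − x₁)/(z₂ − z₁) = (1.78 − 0.807)/2.961 = 0.33.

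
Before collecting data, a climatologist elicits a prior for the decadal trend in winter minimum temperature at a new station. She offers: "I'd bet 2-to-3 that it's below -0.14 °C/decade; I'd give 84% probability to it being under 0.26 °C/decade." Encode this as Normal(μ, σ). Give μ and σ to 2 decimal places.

μ = -0.06, σ = 0.32

The p-quantile of Normal(μ,σ) is μ + z_p·σ, with z_{0.4} = -0.2533 and z_{0.84} = 0.9945.
Eliminate σ: μ = (z₂·x₁ − z₁·x₂)/(z₂ − z₁) = (0.9945·-0.14 − (-0.2533)·0.26)/1.248 = -0.06.
Then σ = (x₂ − x₁)/(z₂ − z₁) = (0.26 − -0.14)/1.248 = 0.32.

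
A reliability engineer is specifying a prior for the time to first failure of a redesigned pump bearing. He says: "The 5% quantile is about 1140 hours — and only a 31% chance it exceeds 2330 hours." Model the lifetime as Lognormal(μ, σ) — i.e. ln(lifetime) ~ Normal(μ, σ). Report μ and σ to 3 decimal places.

μ ≈ 7.588, σ ≈ 0.334

If T ~ Lognormal(μ,σ) then ln T ~ Normal(μ,σ), so the p-quantile of ln T is μ + z_p·σ.
ln(1140) = 7.039 and ln(2330) = 7.754; z_{0.05} = -1.645, z_{0.69} = 0.4959.
σ = (7.754 − 7.039)/(0.4959 − (-1.645)) = 0.334.
μ = 7.039 − (-1.645)·0.334 = 7.588.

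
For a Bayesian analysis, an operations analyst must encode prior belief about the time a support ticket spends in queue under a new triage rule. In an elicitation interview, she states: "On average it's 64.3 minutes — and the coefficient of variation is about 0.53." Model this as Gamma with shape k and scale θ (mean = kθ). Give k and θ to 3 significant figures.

For Gamma(k, scale θ): mean = kθ, variance = kθ², so CV = 1/√k.
CV = 0.53, hence k = 1/CV² = 3.56.
Then θ = mean/k = 64.3/3.56 = 18.1.

k ≈ 3.56, θ ≈ 18.1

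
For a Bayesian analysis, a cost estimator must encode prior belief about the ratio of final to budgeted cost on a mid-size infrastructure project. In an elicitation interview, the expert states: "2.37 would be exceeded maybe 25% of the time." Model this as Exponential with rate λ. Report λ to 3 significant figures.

λ ≈ 0.585

P(T > 2.37) = e^(−λ·2.37) = 0.25, so λ = −ln(0.25)/2.37 = 0.585.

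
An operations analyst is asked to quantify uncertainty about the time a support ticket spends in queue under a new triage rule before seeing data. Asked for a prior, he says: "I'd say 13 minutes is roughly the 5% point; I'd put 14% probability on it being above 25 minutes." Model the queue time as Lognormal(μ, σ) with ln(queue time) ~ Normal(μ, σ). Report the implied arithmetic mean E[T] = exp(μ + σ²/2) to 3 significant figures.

E[T] ≈ 19.9 minutes

If T ~ Lognormal(μ,σ) then ln T ~ Normal(μ,σ), so the p-quantile of ln T is μ + z_p·σ.
ln(13) = 2.565 and ln(25) = 3.219; z_{0.05} = -1.645, z_{0.86} = 1.08.
σ = (3.219 − 2.565)/(1.08 − (-1.645)) = 0.240.
μ = 2.565 − (-1.645)·0.240 = 2.960.
E[T] = exp(μ + σ²/2) = exp(2.960 + 0.0288) = 19.9 minutes.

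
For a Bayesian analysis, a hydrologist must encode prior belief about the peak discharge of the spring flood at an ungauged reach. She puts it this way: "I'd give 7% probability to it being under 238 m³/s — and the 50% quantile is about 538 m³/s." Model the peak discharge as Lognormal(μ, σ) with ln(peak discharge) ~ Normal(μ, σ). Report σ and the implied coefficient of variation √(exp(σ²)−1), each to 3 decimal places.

If T ~ Lognormal(μ,σ) then ln T ~ Normal(μ,σ), so the p-quantile of ln T is μ + z_p·σ.
ln(238) = 5.472 and ln(538) = 6.288; z_{0.07} = -1.476, z_{0.5} = 0.
σ = (6.288 − 5.472)/(0 − (-1.476)) = 0.553.
μ = 5.472 − (-1.476)·0.553 = 6.288.
CV = √(exp(σ²)−1) = √(exp(0.3054)−1) = 0.598.

σ ≈ 0.553, CV ≈ 0.598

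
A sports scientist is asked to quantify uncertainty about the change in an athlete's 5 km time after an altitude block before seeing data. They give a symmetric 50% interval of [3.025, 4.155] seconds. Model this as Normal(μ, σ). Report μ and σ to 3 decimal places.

μ = 3.590, σ = 0.838

A symmetric 50% interval runs μ ± z·σ with z = 0.6745.
Half-width = 0.565, so σ = 0.565/0.6745 = 0.838.
μ is the interval midpoint, 3.590.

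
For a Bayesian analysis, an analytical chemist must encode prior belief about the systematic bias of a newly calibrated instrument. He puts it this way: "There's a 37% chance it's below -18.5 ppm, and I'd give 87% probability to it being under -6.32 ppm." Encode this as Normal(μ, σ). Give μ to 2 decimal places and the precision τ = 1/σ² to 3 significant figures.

μ = -15.73, τ = 0.0143

For Normal(μ,σ), the p-quantile is μ + z_p·σ. Here z_{0.37} = -0.3319, z_{0.87} = 1.126.
So -18.5 = μ − 0.3319σ and -6.32 = μ + 1.126σ.
Subtracting: σ = (-6.32 − -18.5)/(1.126 − (-0.3319)) = 8.35.
Then μ = -18.5 − (-0.3319)·8.35 = -15.73.
Precision τ = 1/σ² = 1/8.353² = 0.0143.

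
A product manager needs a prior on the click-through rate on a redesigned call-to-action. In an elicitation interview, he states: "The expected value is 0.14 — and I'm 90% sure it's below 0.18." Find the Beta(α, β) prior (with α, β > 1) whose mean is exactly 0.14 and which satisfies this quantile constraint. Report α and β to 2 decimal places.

With mean 0.14 fixed, write α = 0.14s, β = 0.86s where s = α+β.
Need P(θ < 0.18) = 0.9 under Beta(0.14s, 0.86s). Normal approximation: (q−m)/√(m(1−m)/s) ≈ z_{0.9} = 1.28, so s ≈ 0.14·0.86·(1.28)²/(0.18−0.14)² = 123.6.
At s = 123.6: P(θ<0.18) ≈ 0.895. Adjusting to match 0.9 gives s ≈ 129.73.
So α = 0.14·129.73 ≈ 18.16, β = 0.86·129.73 ≈ 111.57.

α ≈ 18.16, β ≈ 111.57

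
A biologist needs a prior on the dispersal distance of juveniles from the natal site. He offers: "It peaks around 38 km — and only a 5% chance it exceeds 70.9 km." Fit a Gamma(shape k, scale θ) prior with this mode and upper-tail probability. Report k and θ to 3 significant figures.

k ≈ 8.15, θ ≈ 5.31

Gamma(k,θ) with k>1 has mode (k−1)θ, so θ = 38/(k−1).
Need P(X < 70.9) = 0.95 with θ tied to k this way. Start at k = 2, θ = 38: P(X<70.9) ≈ 0.556.
Too low — raise k to concentrate. Iterating converges to k ≈ 8.15.
Then θ = 38/(8.15−1) ≈ 5.31.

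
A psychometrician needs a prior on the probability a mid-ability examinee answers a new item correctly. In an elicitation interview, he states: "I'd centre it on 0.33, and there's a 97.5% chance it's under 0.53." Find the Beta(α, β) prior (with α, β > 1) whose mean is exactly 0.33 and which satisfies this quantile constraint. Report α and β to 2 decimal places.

α ≈ 7.58, β ≈ 15.39

With mean 0.33 fixed, write α = 0.33s, β = 0.67s where s = α+β.
Need P(θ < 0.53) = 0.975 under Beta(0.33s, 0.67s). Normal approximation: (q−m)/√(m(1−m)/s) ≈ z_{0.975} = 1.96, so s ≈ 0.33·0.67·(1.96)²/(0.53−0.33)² = 21.2.
At s = 21.2: P(θ<0.53) ≈ 0.970. Adjusting to match 0.975 gives s ≈ 22.97.
So α = 0.33·22.97 ≈ 7.58, β = 0.67·22.97 ≈ 15.39.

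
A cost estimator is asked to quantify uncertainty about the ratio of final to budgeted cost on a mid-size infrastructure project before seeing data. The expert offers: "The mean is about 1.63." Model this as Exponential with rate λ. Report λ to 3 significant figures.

λ ≈ 0.613

Exponential mean = 1/λ, so λ = 1/1.63 = 0.613.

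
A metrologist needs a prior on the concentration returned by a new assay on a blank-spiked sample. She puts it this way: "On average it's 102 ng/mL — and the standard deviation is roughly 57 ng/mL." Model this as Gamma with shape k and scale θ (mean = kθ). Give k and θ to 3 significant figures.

For Gamma(k, scale θ): mean = kθ, variance = kθ², so CV = 1/√k.
CV = SD/mean = 57/102 = 0.5588, hence k = 1/CV² = 3.2.
Then θ = mean/k = 102/3.2 = 31.9.

k ≈ 3.2, θ ≈ 31.9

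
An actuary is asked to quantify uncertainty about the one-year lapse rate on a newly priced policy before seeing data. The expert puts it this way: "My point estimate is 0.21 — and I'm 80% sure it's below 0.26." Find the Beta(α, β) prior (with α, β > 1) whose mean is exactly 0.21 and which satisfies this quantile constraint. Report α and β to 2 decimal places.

α ≈ 9.28, β ≈ 34.91

With mean 0.21 fixed, write α = 0.21s, β = 0.79s where s = α+β.
Need P(θ < 0.26) = 0.8 under Beta(0.21s, 0.79s). Normal approximation: (q−m)/√(m(1−m)/s) ≈ z_{0.8} = 0.842, so s ≈ 0.21·0.79·(0.842)²/(0.26−0.21)² = 47.0.
At s = 47.0: P(θ<0.26) ≈ 0.806. Adjusting to match 0.8 gives s ≈ 44.18.
So α = 0.21·44.18 ≈ 9.28, β = 0.79·44.18 ≈ 34.91.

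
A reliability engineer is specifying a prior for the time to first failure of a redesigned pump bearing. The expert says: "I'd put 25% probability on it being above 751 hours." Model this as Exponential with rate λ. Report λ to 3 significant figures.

λ ≈ 0.00185

P(T > 751.0) = e^(−λ·751.0) = 0.25, so λ = −ln(0.25)/751.0 = 0.00185.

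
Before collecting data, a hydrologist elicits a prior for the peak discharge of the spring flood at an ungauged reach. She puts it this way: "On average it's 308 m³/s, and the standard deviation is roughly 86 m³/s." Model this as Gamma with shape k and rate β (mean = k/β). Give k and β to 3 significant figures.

k ≈ 12.8, β ≈ 0.0416

For Gamma(k, rate β): mean = k/β, variance = k/β², so CV = 1/√k.
CV = SD/mean = 86/308 = 0.2792, hence k = 1/CV² = 12.8.
Then β = k/mean = 12.8/308 = 0.0416.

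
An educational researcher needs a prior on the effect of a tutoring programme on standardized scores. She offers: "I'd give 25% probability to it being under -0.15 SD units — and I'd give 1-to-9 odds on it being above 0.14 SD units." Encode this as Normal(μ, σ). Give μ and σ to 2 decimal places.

μ = -0.05, σ = 0.15

The p-quantile of Normal(μ,σ) is μ + z_p·σ, with z_{0.25} = -0.6745 and z_{0.9} = 1.282.
Eliminate σ: μ = (z₂·x₁ − z₁·x₂)/(z₂ − z₁) = (1.282·-0.15 − (-0.6745)·0.14)/1.956 = -0.05.
Then σ = (x₂ − x₁)/(z₂ − z₁) = (0.14 − -0.15)/1.956 = 0.15.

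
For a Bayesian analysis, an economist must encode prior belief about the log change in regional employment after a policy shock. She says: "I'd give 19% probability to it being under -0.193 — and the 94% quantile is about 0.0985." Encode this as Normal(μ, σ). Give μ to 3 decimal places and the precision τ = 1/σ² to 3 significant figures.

For Normal(μ,σ), the p-quantile is μ + z_p·σ. Here z_{0.19} = -0.8779, z_{0.94} = 1.555.
So -0.193 = μ − 0.8779σ and 0.0985 = μ + 1.555σ.
Subtracting: σ = (0.0985 − -0.193)/(1.555 − (-0.8779)) = 0.120.
Then μ = -0.193 − (-0.8779)·0.120 = -0.088.
Precision τ = 1/σ² = 1/0.1198² = 69.6.

μ = -0.088, τ = 69.6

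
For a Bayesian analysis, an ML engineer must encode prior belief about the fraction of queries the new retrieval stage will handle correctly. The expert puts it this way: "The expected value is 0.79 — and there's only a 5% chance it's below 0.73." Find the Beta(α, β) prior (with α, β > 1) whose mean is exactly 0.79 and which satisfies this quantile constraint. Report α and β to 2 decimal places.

With mean 0.79 fixed, write α = 0.79s, β = 0.21s where s = α+β.
Need P(θ < 0.73) = 0.05 under Beta(0.79s, 0.21s). Normal approximation: (q−m)/√(m(1−m)/s) ≈ z_{0.05} = -1.64, so s ≈ 0.79·0.21·(-1.64)²/(0.73−0.79)² = 124.7.
At s = 124.7: P(θ<0.73) ≈ 0.056. Adjusting to match 0.05 gives s ≈ 134.24.
So α = 0.79·134.24 ≈ 106.05, β = 0.21·134.24 ≈ 28.19.

α ≈ 106.05, β ≈ 28.19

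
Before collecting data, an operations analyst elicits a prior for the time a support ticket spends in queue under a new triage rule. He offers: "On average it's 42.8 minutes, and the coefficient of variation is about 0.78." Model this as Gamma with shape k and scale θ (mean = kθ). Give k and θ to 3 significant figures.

k ≈ 1.64, θ ≈ 26

For Gamma(k, scale θ): mean = kθ, variance = kθ², so CV = 1/√k.
CV = 0.78, hence k = 1/CV² = 1.64.
Then θ = mean/k = 42.8/1.64 = 26.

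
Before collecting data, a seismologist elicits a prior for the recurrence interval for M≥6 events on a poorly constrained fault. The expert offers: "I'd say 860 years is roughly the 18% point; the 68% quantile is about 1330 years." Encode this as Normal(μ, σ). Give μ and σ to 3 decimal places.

μ = 1171.064, σ = 339.825

For Normal(μ,σ), the p-quantile is μ + z_p·σ. Here z_{0.18} = -0.9154, z_{0.68} = 0.4677.
So 860 = μ − 0.9154σ and 1330 = μ + 0.4677σ.
Subtracting: σ = (1330 − 860)/(0.4677 − (-0.9154)) = 339.825.
Then μ = 860 − (-0.9154)·339.825 = 1171.064.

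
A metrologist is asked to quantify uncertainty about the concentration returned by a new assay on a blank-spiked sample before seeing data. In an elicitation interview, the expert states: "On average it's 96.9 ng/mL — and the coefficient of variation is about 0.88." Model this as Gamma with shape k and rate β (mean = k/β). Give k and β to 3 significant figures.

k ≈ 1.29, β ≈ 0.0133

For Gamma(k, rate β): mean = k/β, variance = k/β², so CV = 1/√k.
CV = 0.88, hence k = 1/CV² = 1.29.
Then β = k/mean = 1.29/96.9 = 0.0133.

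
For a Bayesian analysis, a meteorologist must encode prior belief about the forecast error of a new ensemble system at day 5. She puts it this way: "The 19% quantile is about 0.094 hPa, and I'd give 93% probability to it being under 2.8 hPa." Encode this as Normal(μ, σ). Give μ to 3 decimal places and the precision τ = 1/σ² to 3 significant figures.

μ = 1.103, τ = 0.757

The p-quantile of Normal(μ,σ) is μ + z_p·σ, with z_{0.19} = -0.8779 and z_{0.93} = 1.476.
Eliminate σ: μ = (z₂·x₁ − z₁·x₂)/(z₂ − z₁) = (1.476·0.094 − (-0.8779)·2.8)/2.354 = 1.103.
Then σ = (x₂ − x₁)/(z₂ − z₁) = (2.8 − 0.094)/2.354 = 1.150.
Precision τ = 1/σ² = 1/1.15² = 0.757.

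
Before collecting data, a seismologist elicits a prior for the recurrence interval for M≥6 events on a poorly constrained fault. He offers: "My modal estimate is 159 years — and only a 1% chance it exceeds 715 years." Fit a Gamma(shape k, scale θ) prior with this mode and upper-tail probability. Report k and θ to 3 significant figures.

Gamma(k,θ) with k>1 has mode (k−1)θ, so θ = 159/(k−1).
Need P(X < 715) = 0.99 with θ tied to k this way. Start at k = 2, θ = 159: P(X<715) ≈ 0.939.
Too low — raise k to concentrate. Iterating converges to k ≈ 2.79.
Then θ = 159/(2.79−1) ≈ 88.9.

k ≈ 2.79, θ ≈ 88.9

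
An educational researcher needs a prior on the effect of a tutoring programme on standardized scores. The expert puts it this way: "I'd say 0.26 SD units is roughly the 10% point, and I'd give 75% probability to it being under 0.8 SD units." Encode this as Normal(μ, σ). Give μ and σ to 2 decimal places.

For Normal(μ,σ), the p-quantile is μ + z_p·σ. Here z_{0.1} = -1.282, z_{0.75} = 0.6745.
So 0.26 = μ − 1.282σ and 0.8 = μ + 0.6745σ.
Subtracting: σ = (0.8 − 0.26)/(0.6745 − (-1.282)) = 0.28.
Then μ = 0.26 − (-1.282)·0.28 = 0.61.

μ = 0.61, σ = 0.28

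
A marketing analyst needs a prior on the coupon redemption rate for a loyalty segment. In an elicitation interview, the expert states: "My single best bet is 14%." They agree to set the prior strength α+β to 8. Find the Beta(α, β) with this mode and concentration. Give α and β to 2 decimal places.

α = 1.84, β = 6.16

For α,β > 1 the Beta mode is (α−1)/(α+β−2). With α+β = 8, the mode is (α−1)/6.
Set (α−1)/6 = 0.14 → α = 1 + 0.14·6 = 1.84.
β = 8 − α = 6.16.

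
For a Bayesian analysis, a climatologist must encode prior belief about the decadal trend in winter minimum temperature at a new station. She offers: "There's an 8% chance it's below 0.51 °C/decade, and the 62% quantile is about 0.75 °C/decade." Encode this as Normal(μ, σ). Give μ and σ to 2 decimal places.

μ = 0.71, σ = 0.14

The p-quantile of Normal(μ,σ) is μ + z_p·σ, with z_{0.08} = -1.405 and z_{0.62} = 0.3055.
Eliminate σ: μ = (z₂·x₁ − z₁·x₂)/(z₂ − z₁) = (0.3055·0.51 − (-1.405)·0.75)/1.711 = 0.71.
Then σ = (x₂ − x₁)/(z₂ − z₁) = (0.75 − 0.51)/1.711 = 0.14.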